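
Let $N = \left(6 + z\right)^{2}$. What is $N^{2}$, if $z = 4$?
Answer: $10000$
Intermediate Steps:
$N = 100$ ($N = \left(6 + 4\right)^{2} = 10^{2} = 100$)
$N^{2} = 100^{2} = 10000$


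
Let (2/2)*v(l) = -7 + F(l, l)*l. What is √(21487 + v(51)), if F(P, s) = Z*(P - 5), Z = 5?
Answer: 9*√410 ≈ 182.24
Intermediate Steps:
F(P, s) = -25 + 5*P (F(P, s) = 5*(P - 5) = 5*(-5 + P) = -25 + 5*P)
v(l) = -7 + l*(-25 + 5*l) (v(l) = -7 + (-25 + 5*l)*l = -7 + l*(-25 + 5*l))
√(21487 + v(51)) = √(21487 + (-7 + 5*51*(-5 + 51))) = √(21487 + (-7 + 5*51*46)) = √(21487 + (-7 + 11730)) = √(21487 + 11723) = √33210 = 9*√410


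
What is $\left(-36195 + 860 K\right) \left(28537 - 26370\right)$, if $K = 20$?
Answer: $-41162165$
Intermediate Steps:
$\left(-36195 + 860 K\right) \left(28537 - 26370\right) = \left(-36195 + 860 \cdot 20\right) \left(28537 - 26370\right) = \left(-36195 + 17200\right) 2167 = \left(-18995\right) 2167 = -41162165$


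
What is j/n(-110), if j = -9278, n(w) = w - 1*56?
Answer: 4639/83 ≈ 55.892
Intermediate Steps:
n(w) = -56 + w (n(w) = w - 56 = -56 + w)
j/n(-110) = -9278/(-56 - 110) = -9278/(-166) = -9278*(-1/166) = 4639/83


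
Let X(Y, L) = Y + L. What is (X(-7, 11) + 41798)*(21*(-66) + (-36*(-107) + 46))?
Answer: 105006624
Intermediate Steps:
X(Y, L) = L + Y
(X(-7, 11) + 41798)*(21*(-66) + (-36*(-107) + 46)) = ((11 - 7) + 41798)*(21*(-66) + (-36*(-107) + 46)) = (4 + 41798)*(-1386 + (3852 + 46)) = 41802*(-1386 + 3898) = 41802*2512 = 105006624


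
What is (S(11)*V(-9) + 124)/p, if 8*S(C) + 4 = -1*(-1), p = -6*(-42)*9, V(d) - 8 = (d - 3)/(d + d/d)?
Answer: 1927/36288 ≈ 0.053103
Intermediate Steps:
V(d) = 8 + (-3 + d)/(1 + d) (V(d) = 8 + (d - 3)/(d + d/d) = 8 + (-3 + d)/(d + 1) = 8 + (-3 + d)/(1 + d))
p = 2268 (p = 252*9 = 2268)
S(C) = -3/8 (S(C) = -½ + (-1*(-1))/8 = -½ + (⅛)*1 = -½ + ⅛ = -3/8)
(S(11)*V(-9) + 124)/p = (-3*(5 + 9*(-9))/(8*(1 - 9)) + 124)/2268 = (-3*(5 - 81)/(8*(-8)) + 124)*(1/2268) = (-(-3)*(-76)/64 + 124)*(1/2268) = (-3/8*19/2 + 124)*(1/2268) = (-57/16 + 124)*(1/2268) = (1927/16)*(1/2268) = 1927/36288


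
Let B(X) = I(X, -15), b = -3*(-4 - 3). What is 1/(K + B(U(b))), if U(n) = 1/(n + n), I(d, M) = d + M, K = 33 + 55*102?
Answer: 42/236377 ≈ 0.00017768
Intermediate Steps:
K = 5643 (K = 33 + 5610 = 5643)
b = 21 (b = -3*(-7) = 21)
I(d, M) = M + d
U(n) = 1/(2*n)
B(X) = -15 + X
1/(K + B(U(b))) = 1/(5643 + (-15 + (½)/21)) = 1/(5643 + (-15 + (½)*(1/21))) = 1/(5643 + (-15 + 1/42)) = 1/(5643 - 629/42) = 1/(236377/42) = 42/236377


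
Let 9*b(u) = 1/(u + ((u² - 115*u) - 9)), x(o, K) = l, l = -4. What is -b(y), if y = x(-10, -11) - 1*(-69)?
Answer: 1/28746 ≈ 3.4787e-5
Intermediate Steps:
x(o, K) = -4
y = 65 (y = -4 - 1*(-69) = -4 + 69 = 65)
b(u) = 1/(9*(-9 + u² - 114*u)) (b(u) = 1/(9*(u + ((u² - 115*u) - 9))) = 1/(9*(u + (-9 + u² - 115*u))) = 1/(9*(-9 + u² - 114*u)))
-b(y) = -1/(9*(-9 + 65² - 114*65)) = -1/(9*(-9 + 4225 - 7410)) = -1/(9*(-3194)) = -(-1)/(9*3194) = -1*(-1/28746) = 1/28746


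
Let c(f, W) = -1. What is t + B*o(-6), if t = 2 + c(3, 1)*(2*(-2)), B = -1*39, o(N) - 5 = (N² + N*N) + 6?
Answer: -3231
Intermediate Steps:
o(N) = 11 + 2*N² (o(N) = 5 + ((N² + N*N) + 6) = 5 + ((N² + N²) + 6) = 5 + (2*N² + 6) = 5 + (6 + 2*N²) = 11 + 2*N²)
B = -39
t = 6 (t = 2 - 2*(-2) = 2 - 1*(-4) = 2 + 4 = 6)
t + B*o(-6) = 6 - 39*(11 + 2*(-6)²) = 6 - 39*(11 + 2*36) = 6 - 39*(11 + 72) = 6 - 39*83 = 6 - 3237 = -3231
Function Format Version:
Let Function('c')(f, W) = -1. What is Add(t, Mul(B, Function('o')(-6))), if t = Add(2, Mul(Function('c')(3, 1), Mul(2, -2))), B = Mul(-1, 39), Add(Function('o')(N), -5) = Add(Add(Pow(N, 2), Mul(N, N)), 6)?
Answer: -3231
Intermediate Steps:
Function('o')(N) = Add(11, Mul(2, Pow(N, 2))) (Function('o')(N) = Add(5, Add(Add(Pow(N, 2), Mul(N, N)), 6)) = Add(5, Add(Add(Pow(N, 2), Pow(N, 2)), 6)) = Add(5, Add(Mul(2, Pow(N, 2)), 6)) = Add(5, Add(6, Mul(2, Pow(N, 2)))) = Add(11, Mul(2, Pow(N, 2))))
B = -39
t = 6 (t = Add(2, Mul(-1, Mul(2, -2))) = Add(2, Mul(-1, -4)) = Add(2, 4) = 6)
Add(t, Mul(B, Function('o')(-6))) = Add(6, Mul(-39, Add(11, Mul(2, Pow(-6, 2))))) = Add(6, Mul(-39, Add(11, Mul(2, 36)))) = Add(6, Mul(-39, Add(11, 72))) = Add(6, Mul(-39, 83)) = Add(6, -3237) = -3231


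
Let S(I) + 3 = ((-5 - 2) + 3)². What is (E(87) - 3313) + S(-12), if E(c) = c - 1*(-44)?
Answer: -3169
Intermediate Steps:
E(c) = 44 + c (E(c) = c + 44 = 44 + c)
S(I) = 13 (S(I) = -3 + ((-5 - 2) + 3)² = -3 + (-7 + 3)² = -3 + (-4)² = -3 + 16 = 13)
(E(87) - 3313) + S(-12) = ((44 + 87) - 3313) + 13 = (131 - 3313) + 13 = -3182 + 13 = -3169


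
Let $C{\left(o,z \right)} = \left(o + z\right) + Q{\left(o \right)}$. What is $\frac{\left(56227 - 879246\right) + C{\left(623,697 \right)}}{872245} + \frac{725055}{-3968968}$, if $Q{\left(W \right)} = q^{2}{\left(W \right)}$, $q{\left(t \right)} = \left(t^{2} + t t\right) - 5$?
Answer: $\frac{478314414758809121}{692382498632} \approx 6.9082 \cdot 10^{5}$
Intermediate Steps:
$q{\left(t \right)} = -5 + 2 t^{2}$ ($q{\left(t \right)} = \left(t^{2} + t^{2}\right) - 5 = 2 t^{2} - 5 = -5 + 2 t^{2}$)
$Q{\left(W \right)} = \left(-5 + 2 W^{2}\right)^{2}$
$C{\left(o,z \right)} = o + z + \left(-5 + 2 o^{2}\right)^{2}$ ($C{\left(o,z \right)} = \left(o + z\right) + \left(-5 + 2 o^{2}\right)^{2} = o + z + \left(-5 + 2 o^{2}\right)^{2}$)
$\frac{\left(56227 - 879246\right) + C{\left(623,697 \right)}}{872245} + \frac{725055}{-3968968} = \frac{\left(56227 - 879246\right) + \left(623 + 697 + \left(-5 + 2 \cdot 623^{2}\right)^{2}\right)}{872245} + \frac{725055}{-3968968} = \left(-823019 + \left(623 + 697 + \left(-5 + 2 \cdot 388129\right)^{2}\right)\right) \frac{1}{872245} + 725055 \left(- \frac{1}{3968968}\right) = \left(-823019 + \left(623 + 697 + \left(-5 + 776258\right)^{2}\right)\right) \frac{1}{872245} - \frac{725055}{3968968} = \left(-823019 + \left(623 + 697 + 776253^{2}\right)\right) \frac{1}{872245} - \frac{725055}{3968968} = \left(-823019 + \left(623 + 697 + 602568720009\right)\right) \frac{1}{872245} - \frac{725055}{3968968} = \left(-823019 + 602568721329\right) \frac{1}{872245} - \frac{725055}{3968968} = 602567898310 \cdot \frac{1}{872245} - \frac{725055}{3968968} = \frac{120513579662}{174449} - \frac{725055}{3968968} = \frac{478314414758809121}{692382498632}$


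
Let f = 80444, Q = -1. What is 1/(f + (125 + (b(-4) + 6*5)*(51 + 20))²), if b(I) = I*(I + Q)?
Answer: 1/13586069 ≈ 7.3605e-8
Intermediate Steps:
b(I) = I*(-1 + I) (b(I) = I*(I - 1) = I*(-1 + I))
1/(f + (125 + (b(-4) + 6*5)*(51 + 20))²) = 1/(80444 + (125 + (-4*(-1 - 4) + 6*5)*(51 + 20))²) = 1/(80444 + (125 + (-4*(-5) + 30)*71)²) = 1/(80444 + (125 + (20 + 30)*71)²) = 1/(80444 + (125 + 50*71)²) = 1/(80444 + (125 + 3550)²) = 1/(80444 + 3675²) = 1/(80444 + 13505625) = 1/13586069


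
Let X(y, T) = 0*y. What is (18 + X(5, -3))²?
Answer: 324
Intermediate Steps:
X(y, T) = 0
(18 + X(5, -3))² = (18 + 0)² = 18² = 324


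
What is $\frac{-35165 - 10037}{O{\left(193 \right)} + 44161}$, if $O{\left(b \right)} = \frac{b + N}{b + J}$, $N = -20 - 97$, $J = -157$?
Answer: $- \frac{203409}{198734} \approx -1.0235$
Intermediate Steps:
$N = -117$
$O{\left(b \right)} = \frac{-117 + b}{-157 + b}$ ($O{\left(b \right)} = \frac{b - 117}{b - 157} = \frac{-117 + b}{-157 + b}$)
$\frac{-35165 - 10037}{O{\left(193 \right)} + 44161} = \frac{-35165 - 10037}{\frac{-117 + 193}{-157 + 193} + 44161} = - \frac{45202}{\frac{1}{36} \cdot 76 + 44161} = - \frac{45202}{\frac{19}{9} + 44161} = - \frac{45202}{\frac{397468}{9}} = \left(-45202\right) \frac{9}{397468} = - \frac{203409}{198734}$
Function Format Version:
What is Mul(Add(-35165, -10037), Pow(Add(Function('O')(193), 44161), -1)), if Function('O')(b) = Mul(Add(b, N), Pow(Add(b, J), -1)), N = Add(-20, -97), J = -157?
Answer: Rational(-203409, 198734) ≈ -1.0235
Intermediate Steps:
N = -117
Function('O')(b) = Mul(Pow(Add(-157, b), -1), Add(-117, b)) (Function('O')(b) = Mul(Add(b, -117), Pow(Add(b, -157), -1)) = Mul(Add(-117, b), Pow(Add(-157, b), -1)) = Mul(Pow(Add(-157, b), -1), Add(-117, b)))
Mul(Add(-35165, -10037), Pow(Add(Function('O')(193), 44161), -1)) = Mul(Add(-35165, -10037), Pow(Add(Mul(Pow(Add(-157, 193), -1), Add(-117, 193)), 44161), -1)) = Mul(-45202, Pow(Add(Mul(Pow(36, -1), 76), 44161), -1)) = Mul(-45202, Pow(Add(Mul(Rational(1, 36), 76), 44161), -1)) = Mul(-45202, Pow(Add(Rational(19, 9), 44161), -1)) = Mul(-45202, Pow(Rational(397468, 9), -1)) = Mul(-45202, Rational(9, 397468)) = Rational(-203409, 198734)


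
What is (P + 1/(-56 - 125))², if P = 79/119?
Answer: 201072400/463928521 ≈ 0.43341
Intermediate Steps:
P = 79/119 (P = 79*(1/119) = 79/119 ≈ 0.66387)
(P + 1/(-56 - 125))² = (79/119 + 1/(-56 - 125))² = (79/119 + 1/(-181))² = (79/119 - 1/181)² = (14180/21539)² = 201072400/463928521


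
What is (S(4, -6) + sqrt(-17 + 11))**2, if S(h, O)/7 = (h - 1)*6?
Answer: (126 + I*sqrt(6))**2 ≈ 15870.0 + 617.27*I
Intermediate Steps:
S(h, O) = -42 + 42*h (S(h, O) = 7*((h - 1)*6) = 7*((-1 + h)*6) = 7*(-6 + 6*h) = -42 + 42*h)
(S(4, -6) + sqrt(-17 + 11))**2 = ((-42 + 42*4) + sqrt(-17 + 11))**2 = ((-42 + 168) + sqrt(-6))**2 = (126 + I*sqrt(6))**2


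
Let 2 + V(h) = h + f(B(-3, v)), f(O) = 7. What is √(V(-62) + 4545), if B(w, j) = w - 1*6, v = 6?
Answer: 2*√1122 ≈ 66.993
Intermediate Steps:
B(w, j) = -6 + w (B(w, j) = w - 6 = -6 + w)
V(h) = 5 + h (V(h) = -2 + (h + 7) = -2 + (7 + h) = 5 + h)
√(V(-62) + 4545) = √((5 - 62) + 4545) = √(-57 + 4545) = √4488 = 2*√1122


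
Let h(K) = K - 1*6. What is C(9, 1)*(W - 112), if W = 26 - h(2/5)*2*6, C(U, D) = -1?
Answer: 94/5 ≈ 18.800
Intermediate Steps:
h(K) = -6 + K (h(K) = K - 6 = -6 + K)
W = 466/5 (W = 26 - (-6 + 2/5)*2*6 = 26 - (-6 + 2*(⅕))*2*6 = 26 - (-6 + ⅖)*2*6 = 26 - (-28/5*2)*6 = 26 - (-56)*6/5 = 26 - 1*(-336/5) = 26 + 336/5 = 466/5 ≈ 93.200)
C(9, 1)*(W - 112) = -(466/5 - 112) = -1*(-94/5) = 94/5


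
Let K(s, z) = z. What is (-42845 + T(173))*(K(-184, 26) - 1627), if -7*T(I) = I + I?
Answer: 480717861/7 ≈ 6.8674e+7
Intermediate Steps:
T(I) = -2*I/7 (T(I) = -(I + I)/7 = -2*I/7)
(-42845 + T(173))*(K(-184, 26) - 1627) = (-42845 - 2/7*173)*(26 - 1627) = (-42845 - 346/7)*(-1601) = -300261/7*(-1601) = 480717861/7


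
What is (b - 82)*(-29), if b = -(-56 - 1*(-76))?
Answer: 2958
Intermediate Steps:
b = -20 (b = -(-56 + 76) = -1*20 = -20)
(b - 82)*(-29) = (-20 - 82)*(-29) = -102*(-29) = 2958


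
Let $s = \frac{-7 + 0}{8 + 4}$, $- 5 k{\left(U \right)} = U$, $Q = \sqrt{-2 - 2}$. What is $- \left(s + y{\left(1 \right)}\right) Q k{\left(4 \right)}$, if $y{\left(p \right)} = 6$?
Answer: $\frac{26 i}{3} \approx 8.6667 i$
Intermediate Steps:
$Q = 2 i$ ($Q = \sqrt{-4} = 2 i \approx 2.0 i$)
$k{\left(U \right)} = - \frac{U}{5}$
$s = - \frac{7}{12} \approx -0.58333$
$- \left(s + y{\left(1 \right)}\right) Q k{\left(4 \right)} = - \left(- \frac{7}{12} + 6\right) 2 i \left(\left(- \frac{1}{5}\right) 4\right) = - \frac{65 \cdot 2 i \left(- \frac{4}{5}\right)}{12} = - \frac{65 \left(- \frac{8 i}{5}\right)}{12} = - \frac{\left(-26\right) i}{3} = \frac{26 i}{3}$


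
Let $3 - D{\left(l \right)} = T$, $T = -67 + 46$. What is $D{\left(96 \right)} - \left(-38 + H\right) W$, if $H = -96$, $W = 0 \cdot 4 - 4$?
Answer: $-512$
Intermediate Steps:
$T = -21$
$D{\left(l \right)} = 24$ ($D{\left(l \right)} = 3 - -21 = 3 + 21 = 24$)
$W = -4$ ($W = 0 - 4 = -4$)
$D{\left(96 \right)} - \left(-38 + H\right) W = 24 - \left(-38 - 96\right) \left(-4\right) = 24 - \left(-134\right) \left(-4\right) = 24 - 536 = -512$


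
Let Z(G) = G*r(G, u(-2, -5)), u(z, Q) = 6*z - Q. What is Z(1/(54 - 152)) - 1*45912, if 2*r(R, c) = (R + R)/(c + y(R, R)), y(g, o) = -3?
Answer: -4409388481/96040 ≈ -45912.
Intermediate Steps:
u(z, Q) = -Q + 6*z
r(R, c) = R/(-3 + c) (r(R, c) = ((R + R)/(c - 3))/2 = ((2*R)/(-3 + c))/2 = (2*R/(-3 + c))/2 = R/(-3 + c))
Z(G) = -G²/10 (Z(G) = G*(G/(-3 + (-1*(-5) + 6*(-2)))) = G*(G/(-3 + (5 - 12))) = G*(G/(-3 - 7)) = G*(G/(-10)) = G*(G*(-⅒)) = G*(-G/10) = -G²/10)
Z(1/(54 - 152)) - 1*45912 = -1/(10*(54 - 152)²) - 1*45912 = -(1/(-98))²/10 - 45912 = -(-1/98)²/10 - 45912 = -⅒*1/9604 - 45912 = -1/96040 - 45912 = -4409388481/96040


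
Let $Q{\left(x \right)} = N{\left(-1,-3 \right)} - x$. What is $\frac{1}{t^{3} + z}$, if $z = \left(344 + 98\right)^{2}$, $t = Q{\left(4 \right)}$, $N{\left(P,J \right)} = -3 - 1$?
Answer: $\frac{1}{194852} \approx 5.1321 \cdot 10^{-6}$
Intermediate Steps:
$N{\left(P,J \right)} = -4$
$Q{\left(x \right)} = -4 - x$
$t = -8$ ($t = -4 - 4 = -8$)
$z = 195364$ ($z = 442^{2} = 195364$)
$\frac{1}{t^{3} + z} = \frac{1}{\left(-8\right)^{3} + 195364} = \frac{1}{-512 + 195364} = \frac{1}{194852}$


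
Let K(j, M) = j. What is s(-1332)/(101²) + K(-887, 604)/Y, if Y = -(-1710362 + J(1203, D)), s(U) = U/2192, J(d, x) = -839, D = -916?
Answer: -5528291209/9565866847748 ≈ -0.00057792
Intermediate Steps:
s(U) = U/2192 (s(U) = U*(1/2192) = U/2192)
Y = 1711201 (Y = -(-1710362 - 839) = -1*(-1711201) = 1711201)
s(-1332)/(101²) + K(-887, 604)/Y = ((1/2192)*(-1332))/(101²) - 887/1711201 = -333/548/10201 - 887*1/1711201 = -333/548*1/10201 - 887/1711201 = -333/5590148 - 887/1711201 = -5528291209/9565866847748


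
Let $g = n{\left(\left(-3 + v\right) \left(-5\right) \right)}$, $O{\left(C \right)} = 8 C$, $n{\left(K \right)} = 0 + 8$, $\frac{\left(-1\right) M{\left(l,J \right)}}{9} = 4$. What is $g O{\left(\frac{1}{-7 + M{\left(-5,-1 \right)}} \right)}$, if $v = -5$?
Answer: $- \frac{64}{43} \approx -1.4884$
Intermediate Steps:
$M{\left(l,J \right)} = -36$ ($M{\left(l,J \right)} = \left(-9\right) 4 = -36$)
$n{\left(K \right)} = 8$
$g = 8$
$g O{\left(\frac{1}{-7 + M{\left(-5,-1 \right)}} \right)} = 8 \frac{8}{-7 - 36} = 8 \frac{8}{-43} = 8 \cdot 8 \left(- \frac{1}{43}\right) = 8 \left(- \frac{8}{43}\right) = - \frac{64}{43}$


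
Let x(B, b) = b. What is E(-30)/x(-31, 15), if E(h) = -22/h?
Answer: 11/225 ≈ 0.048889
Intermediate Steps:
E(-30)/x(-31, 15) = -22/(-30)/15 = -22*(-1/30)*(1/15) = (11/15)*(1/15) = 11/225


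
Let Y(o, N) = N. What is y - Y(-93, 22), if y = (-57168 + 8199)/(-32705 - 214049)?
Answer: -5379619/246754 ≈ -21.802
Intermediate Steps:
y = 48969/246754 (y = -48969/(-246754) = -48969*(-1/246754) = 48969/246754 ≈ 0.19845)
y - Y(-93, 22) = 48969/246754 - 1*22 = 48969/246754 - 22 = -5379619/246754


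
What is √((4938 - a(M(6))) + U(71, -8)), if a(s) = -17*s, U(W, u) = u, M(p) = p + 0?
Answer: 2*√1258 ≈ 70.937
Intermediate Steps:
M(p) = p
√((4938 - a(M(6))) + U(71, -8)) = √((4938 - (-17)*6) - 8) = √((4938 - 1*(-102)) - 8) = √((4938 + 102) - 8) = √(5040 - 8) = √5032 = 2*√1258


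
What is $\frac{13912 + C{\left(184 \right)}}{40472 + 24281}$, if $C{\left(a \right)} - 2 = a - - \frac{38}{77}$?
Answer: $\frac{1085584}{4985981} \approx 0.21773$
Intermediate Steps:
$C{\left(a \right)} = \frac{192}{77} + a$ ($C{\left(a \right)} = 2 + \left(a - - \frac{38}{77}\right) = 2 + \left(a + \frac{38}{77}\right) = 2 + \left(\frac{38}{77} + a\right) = \frac{192}{77} + a$)
$\frac{13912 + C{\left(184 \right)}}{40472 + 24281} = \frac{13912 + \left(\frac{192}{77} + 184\right)}{40472 + 24281} = \frac{13912 + \frac{14360}{77}}{64753} = \frac{1085584}{77} \cdot \frac{1}{64753} = \frac{1085584}{4985981}$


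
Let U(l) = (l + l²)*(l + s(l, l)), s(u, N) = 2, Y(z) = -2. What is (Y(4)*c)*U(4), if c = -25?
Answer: 6000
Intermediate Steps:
U(l) = (2 + l)*(l + l²) (U(l) = (l + l²)*(l + 2) = (l + l²)*(2 + l) = (2 + l)*(l + l²))
(Y(4)*c)*U(4) = (-2*(-25))*(4*(2 + 4² + 3*4)) = 50*(4*(2 + 16 + 12)) = 50*(4*30) = 50*120 = 6000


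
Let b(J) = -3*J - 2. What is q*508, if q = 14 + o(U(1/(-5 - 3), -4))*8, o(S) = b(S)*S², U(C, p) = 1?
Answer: -13208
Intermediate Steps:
b(J) = -2 - 3*J
o(S) = S²*(-2 - 3*S) (o(S) = (-2 - 3*S)*S² = S²*(-2 - 3*S))
q = -26 (q = 14 + (1²*(-2 - 3*1))*8 = 14 + (1*(-2 - 3))*8 = 14 + (1*(-5))*8 = 14 - 5*8 = 14 - 40 = -26)
q*508 = -26*508 = -13208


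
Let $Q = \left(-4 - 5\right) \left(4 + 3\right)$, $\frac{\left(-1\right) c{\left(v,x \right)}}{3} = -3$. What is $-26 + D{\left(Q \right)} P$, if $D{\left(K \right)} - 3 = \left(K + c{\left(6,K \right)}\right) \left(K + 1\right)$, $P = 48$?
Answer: $160822$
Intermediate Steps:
$c{\left(v,x \right)} = 9$ ($c{\left(v,x \right)} = \left(-3\right) \left(-3\right) = 9$)
$Q = -63$ ($Q = \left(-9\right) 7 = -63$)
$D{\left(K \right)} = 3 + \left(1 + K\right) \left(9 + K\right)$ ($D{\left(K \right)} = 3 + \left(K + 9\right) \left(K + 1\right) = 3 + \left(9 + K\right) \left(1 + K\right) = 3 + \left(1 + K\right) \left(9 + K\right)$)
$-26 + D{\left(Q \right)} P = -26 + \left(12 + \left(-63\right)^{2} + 10 \left(-63\right)\right) 48 = -26 + \left(12 + 3969 - 630\right) 48 = -26 + 3351 \cdot 48 = -26 + 160848 = 160822$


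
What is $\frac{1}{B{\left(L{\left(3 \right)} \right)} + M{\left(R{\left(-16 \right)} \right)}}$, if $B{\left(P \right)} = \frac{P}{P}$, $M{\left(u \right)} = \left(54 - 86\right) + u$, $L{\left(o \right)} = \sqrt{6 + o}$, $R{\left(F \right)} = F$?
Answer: $- \frac{1}{47} \approx -0.021277$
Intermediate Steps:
$M{\left(u \right)} = -32 + u$
$B{\left(P \right)} = 1$
$\frac{1}{B{\left(L{\left(3 \right)} \right)} + M{\left(R{\left(-16 \right)} \right)}} = \frac{1}{1 - 48} = \frac{1}{-47} = - \frac{1}{47}$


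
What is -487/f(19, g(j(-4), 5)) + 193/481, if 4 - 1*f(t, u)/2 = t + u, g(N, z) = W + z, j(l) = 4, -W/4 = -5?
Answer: 249687/38480 ≈ 6.4887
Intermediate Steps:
W = 20 (W = -4*(-5) = 20)
g(N, z) = 20 + z
f(t, u) = 8 - 2*t - 2*u (f(t, u) = 8 - 2*(t + u) = 8 + (-2*t - 2*u) = 8 - 2*t - 2*u)
-487/f(19, g(j(-4), 5)) + 193/481 = -487/(8 - 2*19 - 2*(20 + 5)) + 193/481 = -487/(8 - 38 - 2*25) + 193*(1/481) = -487/(8 - 38 - 50) + 193/481 = -487/(-80) + 193/481 = -487*(-1/80) + 193/481 = 487/80 + 193/481 = 249687/38480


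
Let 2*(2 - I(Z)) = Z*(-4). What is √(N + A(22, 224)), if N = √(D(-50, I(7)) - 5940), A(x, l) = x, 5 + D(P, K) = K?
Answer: √(22 + 77*I) ≈ 7.1443 + 5.3889*I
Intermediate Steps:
I(Z) = 2 + 2*Z (I(Z) = 2 - Z*(-4)/2 = 2 - (-2)*Z = 2 + 2*Z)
D(P, K) = -5 + K
N = 77*I (N = √((-5 + (2 + 2*7)) - 5940) = √((-5 + (2 + 14)) - 5940) = √((-5 + 16) - 5940) = √(11 - 5940) = √(-5929) = 77*I ≈ 77.0*I)
√(N + A(22, 224)) = √(77*I + 22) = √(22 + 77*I)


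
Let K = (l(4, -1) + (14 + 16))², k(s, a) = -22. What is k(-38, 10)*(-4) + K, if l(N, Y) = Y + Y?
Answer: 872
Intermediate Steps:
l(N, Y) = 2*Y
K = 784 (K = (2*(-1) + (14 + 16))² = (-2 + 30)² = 28² = 784)
k(-38, 10)*(-4) + K = -22*(-4) + 784 = 88 + 784 = 872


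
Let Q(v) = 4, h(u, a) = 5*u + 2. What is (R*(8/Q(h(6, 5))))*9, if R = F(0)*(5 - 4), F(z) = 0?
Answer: 0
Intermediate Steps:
h(u, a) = 2 + 5*u
R = 0 (R = 0*(5 - 4) = 0*1 = 0)
(R*(8/Q(h(6, 5))))*9 = (0*(8/4))*9 = (0*(8*(¼)))*9 = (0*2)*9 = 0*9 = 0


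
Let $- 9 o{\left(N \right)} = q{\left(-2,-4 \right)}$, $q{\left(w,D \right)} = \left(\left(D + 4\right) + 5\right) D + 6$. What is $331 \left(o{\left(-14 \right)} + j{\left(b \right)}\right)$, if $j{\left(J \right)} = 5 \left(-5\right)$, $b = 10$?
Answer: $- \frac{69841}{9} \approx -7760.1$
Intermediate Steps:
$j{\left(J \right)} = -25$
$q{\left(w,D \right)} = 6 + D \left(9 + D\right)$ ($q{\left(w,D \right)} = \left(\left(4 + D\right) + 5\right) D + 6 = \left(9 + D\right) D + 6 = D \left(9 + D\right) + 6 = 6 + D \left(9 + D\right)$)
$o{\left(N \right)} = \frac{14}{9}$ ($o{\left(N \right)} = - \frac{6 + \left(-4\right)^{2} + 9 \left(-4\right)}{9} = - \frac{6 + 16 - 36}{9} = \left(- \frac{1}{9}\right) \left(-14\right) = \frac{14}{9}$)
$331 \left(o{\left(-14 \right)} + j{\left(b \right)}\right) = 331 \left(\frac{14}{9} - 25\right) = 331 \left(- \frac{211}{9}\right) = - \frac{69841}{9}$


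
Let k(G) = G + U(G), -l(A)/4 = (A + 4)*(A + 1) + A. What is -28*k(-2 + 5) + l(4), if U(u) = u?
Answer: -344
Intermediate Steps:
l(A) = -4*A - 4*(1 + A)*(4 + A) (l(A) = -4*((A + 4)*(A + 1) + A) = -4*((4 + A)*(1 + A) + A) = -4*((1 + A)*(4 + A) + A) = -4*(A + (1 + A)*(4 + A)) = -4*A - 4*(1 + A)*(4 + A))
k(G) = 2*G (k(G) = G + G = 2*G)
-28*k(-2 + 5) + l(4) = -56*(-2 + 5) + (-16 - 24*4 - 4*4**2) = -56*3 + (-16 - 96 - 4*16) = -28*6 + (-16 - 96 - 64) = -168 - 176 = -344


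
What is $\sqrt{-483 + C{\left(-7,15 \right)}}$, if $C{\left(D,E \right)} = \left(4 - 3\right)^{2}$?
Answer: $i \sqrt{482} \approx 21.954 i$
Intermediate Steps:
$C{\left(D,E \right)} = 1$ ($C{\left(D,E \right)} = 1^{2} = 1$)
$\sqrt{-483 + C{\left(-7,15 \right)}} = \sqrt{-483 + 1} = \sqrt{-482} = i \sqrt{482}$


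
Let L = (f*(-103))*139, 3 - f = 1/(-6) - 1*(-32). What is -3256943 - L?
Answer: -22018499/6 ≈ -3.6697e+6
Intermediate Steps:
f = -173/6 (f = 3 - (1/(-6) - 1*(-32)) = 3 - (-⅙ + 32) = 3 - 1*191/6 = 3 - 191/6 = -173/6 ≈ -28.833)
L = 2476841/6 (L = -173/6*(-103)*139 = (17819/6)*139 = 2476841/6 ≈ 4.1281e+5)
-3256943 - L = -3256943 - 1*2476841/6 = -3256943 - 2476841/6 = -22018499/6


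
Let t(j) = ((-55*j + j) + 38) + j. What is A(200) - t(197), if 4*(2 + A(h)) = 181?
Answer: 41785/4 ≈ 10446.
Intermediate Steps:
t(j) = 38 - 53*j (t(j) = (-54*j + 38) + j = (38 - 54*j) + j = 38 - 53*j)
A(h) = 173/4 (A(h) = -2 + (¼)*181 = -2 + 181/4 = 173/4)
A(200) - t(197) = 173/4 - (38 - 53*197) = 173/4 - (38 - 10441) = 173/4 - 1*(-10403) = 173/4 + 10403 = 41785/4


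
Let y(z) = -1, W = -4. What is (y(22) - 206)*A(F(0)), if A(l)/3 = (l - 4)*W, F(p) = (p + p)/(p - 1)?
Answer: -9936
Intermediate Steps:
F(p) = 2*p/(-1 + p) (F(p) = (2*p)/(-1 + p) = 2*p/(-1 + p))
A(l) = 48 - 12*l (A(l) = 3*((l - 4)*(-4)) = 3*((-4 + l)*(-4)) = 3*(16 - 4*l) = 48 - 12*l)
(y(22) - 206)*A(F(0)) = (-1 - 206)*(48 - 24*0/(-1 + 0)) = -207*(48 - 24*0/(-1)) = -207*(48 - 24*0*(-1)) = -207*(48 - 12*0) = -207*(48 + 0) = -207*48 = -9936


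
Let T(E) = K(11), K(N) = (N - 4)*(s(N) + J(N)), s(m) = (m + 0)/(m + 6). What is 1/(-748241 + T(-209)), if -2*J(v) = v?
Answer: -34/25441349 ≈ -1.3364e-6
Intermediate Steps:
J(v) = -v/2
s(m) = m/(6 + m)
K(N) = (-4 + N)*(-N/2 + N/(6 + N)) (K(N) = (N - 4)*(N/(6 + N) - N/2) = (-4 + N)*(-N/2 + N/(6 + N)))
T(E) = -1155/34 (T(E) = (1/2)*11*(16 - 1*11**2)/(6 + 11) = (1/2)*11*(16 - 1*121)/17 = (1/2)*11*(1/17)*(16 - 121) = (1/2)*11*(1/17)*(-105) = -1155/34)
1/(-748241 + T(-209)) = 1/(-748241 - 1155/34) = 1/(-25441349/34) = -34/25441349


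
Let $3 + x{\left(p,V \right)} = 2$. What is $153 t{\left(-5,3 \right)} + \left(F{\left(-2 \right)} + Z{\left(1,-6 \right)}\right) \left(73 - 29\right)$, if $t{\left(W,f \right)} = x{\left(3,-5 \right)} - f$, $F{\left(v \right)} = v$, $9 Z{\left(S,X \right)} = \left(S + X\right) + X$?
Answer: $- \frac{6784}{9} \approx -753.78$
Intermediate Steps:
$Z{\left(S,X \right)} = \frac{S}{9} + \frac{2 X}{9}$ ($Z{\left(S,X \right)} = \frac{\left(S + X\right) + X}{9} = \frac{S + 2 X}{9} = \frac{S}{9} + \frac{2 X}{9}$)
$x{\left(p,V \right)} = -1$ ($x{\left(p,V \right)} = -3 + 2 = -1$)
$t{\left(W,f \right)} = -1 - f$
$153 t{\left(-5,3 \right)} + \left(F{\left(-2 \right)} + Z{\left(1,-6 \right)}\right) \left(73 - 29\right) = 153 \left(-1 - 3\right) + \left(-2 + \left(\frac{1}{9} \cdot 1 + \frac{2}{9} \left(-6\right)\right)\right) \left(73 - 29\right) = 153 \left(-1 - 3\right) + \left(-2 + \left(\frac{1}{9} - \frac{4}{3}\right)\right) 44 = 153 \left(-4\right) + \left(-2 - \frac{11}{9}\right) 44 = -612 - \frac{1276}{9} = - \frac{6784}{9}$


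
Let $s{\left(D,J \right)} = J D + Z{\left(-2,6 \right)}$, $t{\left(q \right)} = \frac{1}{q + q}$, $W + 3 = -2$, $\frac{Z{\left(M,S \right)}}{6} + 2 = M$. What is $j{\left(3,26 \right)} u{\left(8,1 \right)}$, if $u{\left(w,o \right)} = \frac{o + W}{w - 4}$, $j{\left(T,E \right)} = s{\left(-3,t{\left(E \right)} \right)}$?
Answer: $\frac{1251}{52} \approx 24.058$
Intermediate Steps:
$Z{\left(M,S \right)} = -12 + 6 M$
$W = -5$ ($W = -3 - 2 = -5$)
$t{\left(q \right)} = \frac{1}{2 q}$
$s{\left(D,J \right)} = -24 + D J$ ($s{\left(D,J \right)} = J D + \left(-12 + 6 \left(-2\right)\right) = D J - 24 = -24 + D J$)
$j{\left(T,E \right)} = -24 - \frac{3}{2 E}$ ($j{\left(T,E \right)} = -24 - 3 \frac{1}{2 E} = -24 - \frac{3}{2 E}$)
$u{\left(w,o \right)} = \frac{-5 + o}{-4 + w}$ ($u{\left(w,o \right)} = \frac{o - 5}{w - 4} = \frac{-5 + o}{-4 + w}$)
$j{\left(3,26 \right)} u{\left(8,1 \right)} = \left(-24 - \frac{3}{2 \cdot 26}\right) \frac{-5 + 1}{-4 + 8} = \left(-24 - \frac{3}{52}\right) \frac{1}{4} \left(-4\right) = \left(- \frac{1251}{52}\right) \left(-1\right) = \frac{1251}{52}$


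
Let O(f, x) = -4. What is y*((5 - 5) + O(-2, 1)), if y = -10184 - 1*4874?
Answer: 60232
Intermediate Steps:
y = -15058 (y = -10184 - 4874 = -15058)
y*((5 - 5) + O(-2, 1)) = -15058*((5 - 5) - 4) = -15058*(0 - 4) = -15058*(-4) = 60232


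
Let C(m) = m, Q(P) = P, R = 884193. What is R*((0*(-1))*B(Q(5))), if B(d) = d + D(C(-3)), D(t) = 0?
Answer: 0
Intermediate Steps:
B(d) = d (B(d) = d + 0 = d)
R*((0*(-1))*B(Q(5))) = 884193*((0*(-1))*5) = 884193*(0*5) = 884193*0 = 0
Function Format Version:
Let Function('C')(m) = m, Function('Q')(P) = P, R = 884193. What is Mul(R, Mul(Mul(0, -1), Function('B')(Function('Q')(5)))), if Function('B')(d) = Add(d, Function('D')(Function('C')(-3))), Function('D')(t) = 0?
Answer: 0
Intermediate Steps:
Function('B')(d) = d (Function('B')(d) = Add(d, 0) = d)
Mul(R, Mul(Mul(0, -1), Function('B')(Function('Q')(5)))) = Mul(884193, Mul(Mul(0, -1), 5)) = Mul(884193, Mul(0, 5)) = Mul(884193, 0) = 0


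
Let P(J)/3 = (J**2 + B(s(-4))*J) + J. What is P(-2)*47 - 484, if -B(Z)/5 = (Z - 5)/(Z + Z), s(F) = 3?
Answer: -672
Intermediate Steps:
B(Z) = -5*(-5 + Z)/(2*Z) (B(Z) = -5*(Z - 5)/(Z + Z) = -5*(-5 + Z)/(2*Z))
P(J) = 3*J**2 + 8*J (P(J) = 3*((J**2 + ((5/2)*(5 - 1*3)/3)*J) + J) = 3*((J**2 + ((5/2)*(1/3)*(5 - 3))*J) + J) = 3*((J**2 + ((5/2)*(1/3)*2)*J) + J) = 3*((J**2 + 5*J/3) + J) = 3*(J**2 + 8*J/3) = 3*J**2 + 8*J)
P(-2)*47 - 484 = -2*(8 + 3*(-2))*47 - 484 = -2*(8 - 6)*47 - 484 = -2*2*47 - 484 = -4*47 - 484 = -188 - 484 = -672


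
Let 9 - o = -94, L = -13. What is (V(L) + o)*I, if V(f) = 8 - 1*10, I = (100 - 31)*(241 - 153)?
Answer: 613272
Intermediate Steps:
I = 6072 (I = 69*88 = 6072)
V(f) = -2 (V(f) = 8 - 10 = -2)
o = 103 (o = 9 - 1*(-94) = 9 + 94 = 103)
(V(L) + o)*I = (-2 + 103)*6072 = 101*6072 = 613272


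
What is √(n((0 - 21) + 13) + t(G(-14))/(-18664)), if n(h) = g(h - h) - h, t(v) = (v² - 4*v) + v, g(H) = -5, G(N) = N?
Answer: √65037041/4666 ≈ 1.7284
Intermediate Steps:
t(v) = v² - 3*v
n(h) = -5 - h
√(n((0 - 21) + 13) + t(G(-14))/(-18664)) = √((-5 - ((0 - 21) + 13)) - 14*(-3 - 14)/(-18664)) = √((-5 - (-21 + 13)) - 14*(-17)*(-1/18664)) = √((-5 - 1*(-8)) + 238*(-1/18664)) = √((-5 + 8) - 119/9332) = √(3 - 119/9332) = √(27877/9332) = √65037041/4666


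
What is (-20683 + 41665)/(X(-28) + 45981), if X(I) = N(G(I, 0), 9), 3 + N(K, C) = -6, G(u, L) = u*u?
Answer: 3497/7662 ≈ 0.45641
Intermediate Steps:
G(u, L) = u²
N(K, C) = -9 (N(K, C) = -3 - 6 = -9)
X(I) = -9
(-20683 + 41665)/(X(-28) + 45981) = (-20683 + 41665)/(-9 + 45981) = 20982/45972 = 20982*(1/45972) = 3497/7662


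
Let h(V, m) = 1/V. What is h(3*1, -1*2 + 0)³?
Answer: 1/27 ≈ 0.037037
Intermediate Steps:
h(V, m) = 1/V
h(3*1, -1*2 + 0)³ = (1/(3*1))³ = (1/3)³ = (⅓)³ = 1/27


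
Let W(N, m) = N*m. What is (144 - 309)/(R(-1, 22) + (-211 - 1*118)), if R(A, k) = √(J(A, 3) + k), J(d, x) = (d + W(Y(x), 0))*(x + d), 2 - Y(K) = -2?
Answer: 54285/108221 + 330*√5/108221 ≈ 0.50843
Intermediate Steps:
Y(K) = 4 (Y(K) = 2 - 1*(-2) = 2 + 2 = 4)
J(d, x) = d*(d + x) (J(d, x) = (d + 4*0)*(x + d) = (d + 0)*(d + x) = d*(d + x))
R(A, k) = √(k + A*(3 + A)) (R(A, k) = √(A*(A + 3) + k) = √(A*(3 + A) + k) = √(k + A*(3 + A)))
(144 - 309)/(R(-1, 22) + (-211 - 1*118)) = (144 - 309)/(√(22 + (-1)² + 3*(-1)) + (-211 - 1*118)) = -165/(√(22 + 1 - 3) + (-211 - 118)) = -165/(√20 - 329) = -165/(2*√5 - 329) = -165/(-329 + 2*√5)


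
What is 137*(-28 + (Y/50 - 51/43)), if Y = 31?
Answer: -8414129/2150 ≈ -3913.5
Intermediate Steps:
137*(-28 + (Y/50 - 51/43)) = 137*(-28 + (31/50 - 51/43)) = 137*(-28 - 1217/2150) = 137*(-61417/2150) = -8414129/2150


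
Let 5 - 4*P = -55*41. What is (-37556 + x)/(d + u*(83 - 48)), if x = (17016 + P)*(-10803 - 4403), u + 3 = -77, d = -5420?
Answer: 133687121/4110 ≈ 32527.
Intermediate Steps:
u = -80 (u = -3 - 77 = -80)
P = 565 (P = 5/4 - (-55)*41/4 = 5/4 - ¼*(-2255) = 5/4 + 2255/4 = 565)
x = -267336686 (x = (17016 + 565)*(-10803 - 4403) = 17581*(-15206) = -267336686)
(-37556 + x)/(d + u*(83 - 48)) = (-37556 - 267336686)/(-5420 - 80*(83 - 48)) = -267374242/(-5420 - 80*35) = -267374242/(-5420 - 2800) = -267374242/(-8220) = -267374242*(-1/8220) = 133687121/4110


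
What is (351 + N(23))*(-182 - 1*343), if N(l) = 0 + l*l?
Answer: -462000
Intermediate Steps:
N(l) = l² (N(l) = 0 + l² = l²)
(351 + N(23))*(-182 - 1*343) = (351 + 23²)*(-182 - 1*343) = (351 + 529)*(-182 - 343) = 880*(-525) = -462000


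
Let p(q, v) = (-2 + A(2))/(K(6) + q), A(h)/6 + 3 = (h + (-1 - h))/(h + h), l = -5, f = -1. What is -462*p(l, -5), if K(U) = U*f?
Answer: -903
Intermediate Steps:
A(h) = -18 - 3/h (A(h) = -18 + 6*((h + (-1 - h))/(h + h)) = -18 + 6*(-1/(2*h)) = -18 - 3/h)
K(U) = -U (K(U) = U*(-1) = -U)
p(q, v) = -43/(2*(-6 + q)) (p(q, v) = (-2 + (-18 - 3/2))/(-1*6 + q) = (-2 + (-18 - 3*½))/(-6 + q) = (-2 + (-18 - 3/2))/(-6 + q) = (-2 - 39/2)/(-6 + q) = -43/(2*(-6 + q)))
-462*p(l, -5) = -(-19866)/(-12 + 2*(-5)) = -(-19866)/(-12 - 10) = -(-19866)/(-22) = -(-19866)*(-1)/22 = -462*43/22 = -903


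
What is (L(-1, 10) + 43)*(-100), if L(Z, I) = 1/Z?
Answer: -4200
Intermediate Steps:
(L(-1, 10) + 43)*(-100) = (1/(-1) + 43)*(-100) = (-1 + 43)*(-100) = 42*(-100) = -4200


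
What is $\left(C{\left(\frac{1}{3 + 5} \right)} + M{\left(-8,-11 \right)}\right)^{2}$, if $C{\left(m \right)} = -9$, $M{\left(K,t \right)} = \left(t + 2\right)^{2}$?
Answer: $5184$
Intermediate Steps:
$M{\left(K,t \right)} = \left(2 + t\right)^{2}$
$\left(C{\left(\frac{1}{3 + 5} \right)} + M{\left(-8,-11 \right)}\right)^{2} = \left(-9 + \left(2 - 11\right)^{2}\right)^{2} = \left(-9 + \left(-9\right)^{2}\right)^{2} = \left(-9 + 81\right)^{2} = 72^{2} = 5184$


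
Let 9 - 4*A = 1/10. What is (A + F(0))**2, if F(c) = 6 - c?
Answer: 108241/1600 ≈ 67.651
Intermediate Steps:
A = 89/40 (A = 9/4 - 1/4/10 = 9/4 - 1/4*1/10 = 9/4 - 1/40 = 89/40 ≈ 2.2250)
(A + F(0))**2 = (89/40 + (6 - 1*0))**2 = (89/40 + (6 + 0))**2 = (89/40 + 6)**2 = (329/40)**2 = 108241/1600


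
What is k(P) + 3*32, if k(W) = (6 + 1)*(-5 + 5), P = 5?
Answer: 96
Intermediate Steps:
k(W) = 0 (k(W) = 7*0 = 0)
k(P) + 3*32 = 0 + 3*32 = 0 + 96 = 96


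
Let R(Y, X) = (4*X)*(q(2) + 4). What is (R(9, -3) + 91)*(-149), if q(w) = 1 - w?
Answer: -8195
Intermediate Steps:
R(Y, X) = 12*X (R(Y, X) = (4*X)*((1 - 1*2) + 4) = (4*X)*((1 - 2) + 4) = (4*X)*(-1 + 4) = (4*X)*3 = 12*X)
(R(9, -3) + 91)*(-149) = (12*(-3) + 91)*(-149) = (-36 + 91)*(-149) = 55*(-149) = -8195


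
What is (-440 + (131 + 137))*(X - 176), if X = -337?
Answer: 88236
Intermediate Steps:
(-440 + (131 + 137))*(X - 176) = (-440 + (131 + 137))*(-337 - 176) = (-440 + 268)*(-513) = -172*(-513) = 88236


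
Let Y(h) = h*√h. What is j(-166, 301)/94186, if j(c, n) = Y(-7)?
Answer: -7*I*√7/94186 ≈ -0.00019664*I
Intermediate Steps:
Y(h) = h^(3/2)
j(c, n) = -7*I*√7 (j(c, n) = (-7)^(3/2) = -7*I*√7)
j(-166, 301)/94186 = -7*I*√7/94186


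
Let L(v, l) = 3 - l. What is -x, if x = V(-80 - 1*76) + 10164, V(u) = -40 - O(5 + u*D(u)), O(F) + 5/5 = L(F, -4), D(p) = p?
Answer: -10118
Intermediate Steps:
O(F) = 6 (O(F) = -1 + (3 - 1*(-4)) = -1 + (3 + 4) = -1 + 7 = 6)
V(u) = -46 (V(u) = -40 - 1*6 = -40 - 6 = -46)
x = 10118 (x = -46 + 10164 = 10118)
-x = -1*10118 = -10118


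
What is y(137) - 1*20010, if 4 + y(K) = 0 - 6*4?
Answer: -20038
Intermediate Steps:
y(K) = -28 (y(K) = -4 + (0 - 6*4) = -4 + (0 - 24) = -4 - 24 = -28)
y(137) - 1*20010 = -28 - 1*20010 = -28 - 20010 = -20038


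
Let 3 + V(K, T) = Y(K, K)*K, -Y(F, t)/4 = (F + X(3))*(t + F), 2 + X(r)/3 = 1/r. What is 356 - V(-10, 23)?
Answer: -11641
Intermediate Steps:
X(r) = -6 + 3/r (X(r) = -6 + 3*(1/r) = -6 + 3/r)
Y(F, t) = -4*(-5 + F)*(F + t) (Y(F, t) = -4*(F + (-6 + 3/3))*(t + F) = -4*(F + (-6 + 3*(⅓)))*(F + t) = -4*(F + (-6 + 1))*(F + t) = -4*(F - 5)*(F + t) = -4*(-5 + F)*(F + t))
V(K, T) = -3 + K*(-8*K² + 40*K) (V(K, T) = -3 + (-4*K² + 20*K + 20*K - 4*K*K)*K = -3 + (-4*K² + 20*K + 20*K - 4*K²)*K = -3 + (-8*K² + 40*K)*K = -3 + K*(-8*K² + 40*K))
356 - V(-10, 23) = 356 - (-3 + (-10)²*(40 - 8*(-10))) = 356 - (-3 + 100*(40 + 80)) = 356 - (-3 + 100*120) = 356 - (-3 + 12000) = 356 - 1*11997 = 356 - 11997 = -11641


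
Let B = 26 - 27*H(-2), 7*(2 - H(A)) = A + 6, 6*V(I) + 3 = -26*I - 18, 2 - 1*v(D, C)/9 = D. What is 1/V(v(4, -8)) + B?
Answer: -13098/1043 ≈ -12.558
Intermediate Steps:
v(D, C) = 18 - 9*D
V(I) = -7/2 - 13*I/3 (V(I) = -½ + (-26*I - 18)/6 = -½ + (-18 - 26*I)/6 = -½ + (-3 - 13*I/3) = -7/2 - 13*I/3)
H(A) = 8/7 - A/7 (H(A) = 2 - (A + 6)/7 = 2 - (6 + A)/7 = 2 + (-6/7 - A/7) = 8/7 - A/7)
B = -88/7 (B = 26 - 27*(8/7 - ⅐*(-2)) = 26 - 27*(8/7 + 2/7) = 26 - 27*10/7 = 26 - 270/7 = -88/7 ≈ -12.571)
1/V(v(4, -8)) + B = 1/(-7/2 - 13*(18 - 9*4)/3) - 88/7 = 1/(-7/2 - 13*(18 - 36)/3) - 88/7 = 1/(-7/2 - 13/3*(-18)) - 88/7 = 1/(-7/2 + 78) - 88/7 = 1/(149/2) - 88/7 = 2/149 - 88/7 = -13098/1043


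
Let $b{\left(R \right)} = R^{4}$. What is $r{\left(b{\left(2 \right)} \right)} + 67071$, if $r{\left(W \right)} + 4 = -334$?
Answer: $66733$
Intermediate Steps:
$r{\left(W \right)} = -338$ ($r{\left(W \right)} = -4 - 334 = -338$)
$r{\left(b{\left(2 \right)} \right)} + 67071 = -338 + 67071 = 66733$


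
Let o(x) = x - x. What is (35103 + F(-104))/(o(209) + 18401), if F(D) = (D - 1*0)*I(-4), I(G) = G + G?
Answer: 35935/18401 ≈ 1.9529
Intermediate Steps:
I(G) = 2*G
o(x) = 0
F(D) = -8*D (F(D) = (D - 1*0)*(2*(-4)) = (D + 0)*(-8) = D*(-8) = -8*D)
(35103 + F(-104))/(o(209) + 18401) = (35103 - 8*(-104))/(0 + 18401) = (35103 + 832)/18401 = 35935*(1/18401) = 35935/18401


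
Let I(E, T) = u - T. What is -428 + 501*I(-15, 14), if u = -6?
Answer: -10448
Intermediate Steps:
I(E, T) = -6 - T
-428 + 501*I(-15, 14) = -428 + 501*(-6 - 1*14) = -428 + 501*(-6 - 14) = -428 + 501*(-20) = -428 - 10020 = -10448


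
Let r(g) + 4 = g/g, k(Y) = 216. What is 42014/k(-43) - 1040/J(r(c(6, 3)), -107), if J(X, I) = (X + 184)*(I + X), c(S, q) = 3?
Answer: 41836169/215028 ≈ 194.56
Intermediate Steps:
r(g) = -3 (r(g) = -4 + g/g = -4 + 1 = -3)
J(X, I) = (184 + X)*(I + X)
42014/k(-43) - 1040/J(r(c(6, 3)), -107) = 42014/216 - 1040/((-3)**2 + 184*(-107) + 184*(-3) - 107*(-3)) = 42014*(1/216) - 1040/(9 - 19688 - 552 + 321) = 21007/108 - 1040/(-19910) = 21007/108 - 1040*(-1/19910) = 21007/108 + 104/1991 = 41836169/215028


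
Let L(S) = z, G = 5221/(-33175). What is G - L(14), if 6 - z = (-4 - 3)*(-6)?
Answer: 1189079/33175 ≈ 35.843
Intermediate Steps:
G = -5221/33175 (G = 5221*(-1/33175) = -5221/33175 ≈ -0.15738)
z = -36 (z = 6 - (-4 - 3)*(-6) = 6 - (-7)*(-6) = 6 - 1*42 = 6 - 42 = -36)
L(S) = -36
G - L(14) = -5221/33175 - 1*(-36) = -5221/33175 + 36 = 1189079/33175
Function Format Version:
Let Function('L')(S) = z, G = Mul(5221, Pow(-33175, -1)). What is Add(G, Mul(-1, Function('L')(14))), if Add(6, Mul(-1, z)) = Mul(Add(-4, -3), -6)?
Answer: Rational(1189079, 33175) ≈ 35.843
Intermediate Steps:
G = Rational(-5221, 33175) (G = Mul(5221, Rational(-1, 33175)) = Rational(-5221, 33175) ≈ -0.15738)
z = -36 (z = Add(6, Mul(-1, Mul(Add(-4, -3), -6))) = Add(6, Mul(-1, Mul(-7, -6))) = Add(6, Mul(-1, 42)) = Add(6, -42) = -36)
Function('L')(S) = -36
Add(G, Mul(-1, Function('L')(14))) = Add(Rational(-5221, 33175), Mul(-1, -36)) = Add(Rational(-5221, 33175), 36) = Rational(1189079, 33175)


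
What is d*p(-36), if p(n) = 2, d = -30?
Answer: -60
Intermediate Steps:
d*p(-36) = -30*2 = -60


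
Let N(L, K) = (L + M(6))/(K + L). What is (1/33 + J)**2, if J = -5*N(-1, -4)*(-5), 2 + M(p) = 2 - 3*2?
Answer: 1336336/1089 ≈ 1227.1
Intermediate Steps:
M(p) = -6 (M(p) = -2 + (2 - 3*2) = -2 + (2 - 6) = -2 - 4 = -6)
N(L, K) = (-6 + L)/(K + L) (N(L, K) = (L - 6)/(K + L) = (-6 + L)/(K + L))
J = 35 (J = -5*(-6 - 1)/(-4 - 1)*(-5) = -5*(-7)/(-5)*(-5) = -(-1)*(-7)*(-5) = -5*7/5*(-5) = -7*(-5) = 35)
(1/33 + J)**2 = (1/33 + 35)**2 = (1156/33)**2 = 1336336/1089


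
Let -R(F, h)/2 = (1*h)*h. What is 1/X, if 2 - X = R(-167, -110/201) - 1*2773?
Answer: 40401/112136975 ≈ 0.00036028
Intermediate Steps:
R(F, h) = -2*h² (R(F, h) = -2*1*h*h = -2*h*h = -2*h²)
X = 112136975/40401 (X = 2 - (-2*(-110/201)² - 1*2773) = 2 - (-2*(-110*1/201)² - 2773) = 2 - (-2*(-110/201)² - 2773) = 2 - (-2*12100/40401 - 2773) = 2 - (-24200/40401 - 2773) = 2 - 1*(-112056173/40401) = 2 + 112056173/40401 = 112136975/40401 ≈ 2775.6)
1/X = 1/(112136975/40401) = 40401/112136975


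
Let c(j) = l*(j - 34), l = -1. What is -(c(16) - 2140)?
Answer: 2122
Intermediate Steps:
c(j) = 34 - j (c(j) = -(j - 34) = -(-34 + j) = 34 - j)
-(c(16) - 2140) = -((34 - 1*16) - 2140) = -((34 - 16) - 2140) = -(18 - 2140) = -1*(-2122) = 2122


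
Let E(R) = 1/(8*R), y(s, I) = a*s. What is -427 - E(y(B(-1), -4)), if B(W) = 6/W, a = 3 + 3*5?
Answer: -368927/864 ≈ -427.00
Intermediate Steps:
a = 18 (a = 3 + 15 = 18)
y(s, I) = 18*s
E(R) = 1/(8*R)
-427 - E(y(B(-1), -4)) = -427 - 1/(8*(18*(6/(-1)))) = -427 - 1/(8*(18*(6*(-1)))) = -427 - 1/(8*(18*(-6))) = -427 - 1/(8*(-108)) = -427 - (-1)/(8*108) = -427 - 1*(-1/864) = -427 + 1/864 = -368927/864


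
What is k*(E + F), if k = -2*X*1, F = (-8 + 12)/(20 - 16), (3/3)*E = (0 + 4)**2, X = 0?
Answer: 0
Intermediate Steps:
E = 16 (E = (0 + 4)**2 = 4**2 = 16)
F = 1 (F = 4/4 = 4*(1/4) = 1)
k = 0 (k = -2*0*1 = 0*1 = 0)
k*(E + F) = 0*(16 + 1) = 0*17 = 0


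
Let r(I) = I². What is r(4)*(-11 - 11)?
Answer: -352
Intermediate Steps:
r(4)*(-11 - 11) = 4²*(-11 - 11) = 16*(-22) = -352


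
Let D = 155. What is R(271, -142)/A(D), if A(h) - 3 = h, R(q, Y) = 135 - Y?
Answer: 277/158 ≈ 1.7532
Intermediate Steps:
A(h) = 3 + h
R(271, -142)/A(D) = (135 - 1*(-142))/(3 + 155) = (135 + 142)/158 = 277*(1/158) = 277/158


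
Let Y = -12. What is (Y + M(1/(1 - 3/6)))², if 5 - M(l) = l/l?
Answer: 64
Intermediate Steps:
M(l) = 4 (M(l) = 5 - l/l = 5 - 1*1 = 5 - 1 = 4)
(Y + M(1/(1 - 3/6)))² = (-12 + 4)² = (-8)² = 64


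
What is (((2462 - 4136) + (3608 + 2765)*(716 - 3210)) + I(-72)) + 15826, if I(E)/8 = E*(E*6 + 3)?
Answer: -15633006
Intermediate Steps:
I(E) = 8*E*(3 + 6*E) (I(E) = 8*(E*(E*6 + 3)) = 8*(E*(6*E + 3)) = 8*(E*(3 + 6*E)) = 8*E*(3 + 6*E))
(((2462 - 4136) + (3608 + 2765)*(716 - 3210)) + I(-72)) + 15826 = (((2462 - 4136) + (3608 + 2765)*(716 - 3210)) + 24*(-72)*(1 + 2*(-72))) + 15826 = ((-1674 + 6373*(-2494)) + 24*(-72)*(1 - 144)) + 15826 = ((-1674 - 15894262) + 24*(-72)*(-143)) + 15826 = (-15895936 + 247104) + 15826 = -15648832 + 15826 = -15633006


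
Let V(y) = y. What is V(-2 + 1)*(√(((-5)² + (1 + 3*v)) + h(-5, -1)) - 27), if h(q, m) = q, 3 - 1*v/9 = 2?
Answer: 27 - 4*√3 ≈ 20.072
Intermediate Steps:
v = 9 (v = 27 - 9*2 = 27 - 18 = 9)
V(-2 + 1)*(√(((-5)² + (1 + 3*v)) + h(-5, -1)) - 27) = (-2 + 1)*(√(((-5)² + (1 + 3*9)) - 5) - 27) = -(√((25 + (1 + 27)) - 5) - 27) = -(√((25 + 28) - 5) - 27) = -(√(53 - 5) - 27) = -(√48 - 27) = -(4*√3 - 27) = -(-27 + 4*√3) = 27 - 4*√3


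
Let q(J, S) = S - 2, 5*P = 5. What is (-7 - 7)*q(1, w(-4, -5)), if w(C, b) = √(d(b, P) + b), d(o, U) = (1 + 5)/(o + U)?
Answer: 28 - 7*I*√26 ≈ 28.0 - 35.693*I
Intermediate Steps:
P = 1 (P = (⅕)*5 = 1)
d(o, U) = 6/(U + o)
w(C, b) = √(b + 6/(1 + b)) (w(C, b) = √(6/(1 + b) + b) = √(b + 6/(1 + b)))
q(J, S) = -2 + S
(-7 - 7)*q(1, w(-4, -5)) = (-7 - 7)*(-2 + √((6 - 5*(1 - 5))/(1 - 5))) = -14*(-2 + √((6 - 5*(-4))/(-4))) = -14*(-2 + √(-(6 + 20)/4)) = -14*(-2 + √(-¼*26)) = -14*(-2 + √(-13/2)) = -14*(-2 + I*√26/2) = 28 - 7*I*√26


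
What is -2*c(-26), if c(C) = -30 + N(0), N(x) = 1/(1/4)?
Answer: 52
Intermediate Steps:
N(x) = 4 (N(x) = 1/(¼) = 4)
c(C) = -26 (c(C) = -30 + 4 = -26)
-2*c(-26) = -2*(-26) = 52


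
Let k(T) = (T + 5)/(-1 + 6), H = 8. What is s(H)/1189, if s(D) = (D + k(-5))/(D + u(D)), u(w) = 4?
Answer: 2/3567 ≈ 0.00056070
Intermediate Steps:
k(T) = 1 + T/5 (k(T) = (5 + T)/5 = (5 + T)*(⅕) = 1 + T/5)
s(D) = D/(4 + D) (s(D) = (D + (1 + (⅕)*(-5)))/(D + 4) = (D + (1 - 1))/(4 + D) = (D + 0)/(4 + D) = D/(4 + D))
s(H)/1189 = (8/(4 + 8))/1189 = (8/12)*(1/1189) = (8*(1/12))*(1/1189) = (⅔)*(1/1189) = 2/3567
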